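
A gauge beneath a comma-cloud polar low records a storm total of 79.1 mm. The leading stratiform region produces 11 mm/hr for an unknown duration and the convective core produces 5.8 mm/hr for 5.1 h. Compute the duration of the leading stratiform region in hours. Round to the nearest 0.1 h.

duration ≈ 4.5 h

Known phases: 5.8 × 5.1 = 29.58 mm.
Remaining depth = 79.1 − 29.58 = 49.52 mm.
Duration = 49.52 / 11 = 4.5 h.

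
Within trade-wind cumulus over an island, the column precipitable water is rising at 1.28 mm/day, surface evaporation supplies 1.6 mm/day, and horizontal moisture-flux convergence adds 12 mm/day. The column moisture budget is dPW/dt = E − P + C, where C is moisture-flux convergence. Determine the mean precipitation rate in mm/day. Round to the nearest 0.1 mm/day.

P ≈ 12.3 mm/day

dPW/dt = +1.28 mm/day.
P = E + C − dPW/dt = 1.6 + (12) − (+1.28) = 12.3 mm/day.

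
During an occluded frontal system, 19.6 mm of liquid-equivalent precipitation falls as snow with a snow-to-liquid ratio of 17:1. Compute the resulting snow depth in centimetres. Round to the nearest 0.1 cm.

Snow depth = liquid × ratio = 19.6 mm × 17 = 333.2 mm = 33.3 cm.

snow depth ≈ 33.3 cm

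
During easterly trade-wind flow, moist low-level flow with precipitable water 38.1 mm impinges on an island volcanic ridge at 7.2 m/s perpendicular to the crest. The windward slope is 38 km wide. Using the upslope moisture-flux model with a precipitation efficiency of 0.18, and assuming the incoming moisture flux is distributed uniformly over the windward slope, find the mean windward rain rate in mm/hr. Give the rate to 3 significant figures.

R ≈ 4.68 mm/hr

Incoming column moisture flux per unit ridge length: F = V × PW = 7.2 × 38.1 = 274.32 mm·m/s.
Spread over the 38 km slope with efficiency ε = 0.18: R = ε·F/W = 0.18 × 274.32 / 38000 m = 1.299e-03 mm/s.
R = 1.299e-03 × 3600 = 4.68 mm/hr.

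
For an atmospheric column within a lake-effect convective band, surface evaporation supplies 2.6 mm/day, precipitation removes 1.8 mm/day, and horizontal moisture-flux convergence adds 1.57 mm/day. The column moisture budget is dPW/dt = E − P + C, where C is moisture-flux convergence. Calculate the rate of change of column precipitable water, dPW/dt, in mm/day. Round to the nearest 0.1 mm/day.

dPW/dt = E − P + C = 2.6 − 1.8 + (1.57) = 2.4 mm/day.

dPW/dt ≈ 2.4 mm/day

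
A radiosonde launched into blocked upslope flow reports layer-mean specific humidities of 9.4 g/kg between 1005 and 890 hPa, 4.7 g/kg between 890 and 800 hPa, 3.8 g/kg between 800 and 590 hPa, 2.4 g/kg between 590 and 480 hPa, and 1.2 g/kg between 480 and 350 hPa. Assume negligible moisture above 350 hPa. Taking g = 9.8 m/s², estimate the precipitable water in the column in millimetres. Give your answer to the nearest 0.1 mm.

Precipitable water is the column-integrated vapour mass per unit area: PW = (1/g) Σ q̄ Δp, with q in kg/kg and Δp in Pa (1 kg/m² of water = 1 mm).
Layer 1005–890 hPa: Δp = 115 hPa = 11500 Pa, q̄ = 0.0094 kg/kg → 0.0094 × 11500 / 9.8 = 11.03 mm
Layer 890–800 hPa: Δp = 90 hPa = 9000 Pa, q̄ = 0.0047 kg/kg → 0.0047 × 9000 / 9.8 = 4.32 mm
Layer 800–590 hPa: Δp = 210 hPa = 21000 Pa, q̄ = 0.0038 kg/kg → 0.0038 × 21000 / 9.8 = 8.14 mm
Layer 590–480 hPa: Δp = 110 hPa = 11000 Pa, q̄ = 0.0024 kg/kg → 0.0024 × 11000 / 9.8 = 2.69 mm
Layer 480–350 hPa: Δp = 130 hPa = 13000 Pa, q̄ = 0.0012 kg/kg → 0.0012 × 13000 / 9.8 = 1.59 mm
PW = 11.03 + 4.32 + 8.14 + 2.69 + 1.59 = 27.77 ≈ 27.8 mm.

PW ≈ 27.8 mm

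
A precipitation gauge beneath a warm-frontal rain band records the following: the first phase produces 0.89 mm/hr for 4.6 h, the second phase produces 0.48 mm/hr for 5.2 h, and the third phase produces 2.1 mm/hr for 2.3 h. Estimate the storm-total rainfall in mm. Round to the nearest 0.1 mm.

total ≈ 11.4 mm

Total = Σ Rᵢ Δtᵢ = 0.89 × 4.6 + 0.48 × 5.2 + 2.1 × 2.3
      = 4.094 + 2.496 + 4.83 = 11.4 mm.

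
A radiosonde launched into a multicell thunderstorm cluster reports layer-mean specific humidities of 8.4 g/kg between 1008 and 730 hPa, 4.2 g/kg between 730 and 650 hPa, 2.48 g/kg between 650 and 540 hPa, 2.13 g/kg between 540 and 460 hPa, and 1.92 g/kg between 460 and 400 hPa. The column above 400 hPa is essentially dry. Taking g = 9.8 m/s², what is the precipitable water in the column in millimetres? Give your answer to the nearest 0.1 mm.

Precipitable water is the column-integrated vapour mass per unit area: PW = (1/g) Σ q̄ Δp, with q in kg/kg and Δp in Pa (1 kg/m² of water = 1 mm).
Layer 1008–730 hPa: Δp = 278 hPa = 27800 Pa, q̄ = 0.0084 kg/kg → 0.0084 × 27800 / 9.8 = 23.83 mm
Layer 730–650 hPa: Δp = 80 hPa = 8000 Pa, q̄ = 0.0042 kg/kg → 0.0042 × 8000 / 9.8 = 3.43 mm
Layer 650–540 hPa: Δp = 110 hPa = 11000 Pa, q̄ = 0.00248 kg/kg → 0.00248 × 11000 / 9.8 = 2.78 mm
Layer 540–460 hPa: Δp = 80 hPa = 8000 Pa, q̄ = 0.00213 kg/kg → 0.00213 × 8000 / 9.8 = 1.74 mm
Layer 460–400 hPa: Δp = 60 hPa = 6000 Pa, q̄ = 0.00192 kg/kg → 0.00192 × 6000 / 9.8 = 1.18 mm
PW = 23.83 + 3.43 + 2.78 + 1.74 + 1.18 = 32.96 ≈ 33.0 mm.

PW ≈ 33.0 mm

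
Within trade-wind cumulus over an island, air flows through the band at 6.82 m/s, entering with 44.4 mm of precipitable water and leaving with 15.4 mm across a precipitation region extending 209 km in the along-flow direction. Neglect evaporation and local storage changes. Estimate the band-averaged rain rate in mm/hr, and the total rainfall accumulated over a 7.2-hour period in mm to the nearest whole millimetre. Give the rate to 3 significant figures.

R ≈ 3.41 mm/hr; total ≈ 25 mm

Column moisture flux per unit crosswind length is F = V × PW.
Inflow: F_in = 6.82 × 44.4 = 302.808 mm·m/s
Outflow: F_out = 6.82 × 15.4 = 105.028 mm·m/s
Steady-state rate R = (F_in − F_out)/L = (302.808 − 105.028) / 209000 m = 9.463e-04 mm/s.
R = 9.463e-04 × 3600 = 3.41 mm/hr.
Over 7.2 h: total = 3.41 × 7.2 = 24.552 ≈ 25 mm.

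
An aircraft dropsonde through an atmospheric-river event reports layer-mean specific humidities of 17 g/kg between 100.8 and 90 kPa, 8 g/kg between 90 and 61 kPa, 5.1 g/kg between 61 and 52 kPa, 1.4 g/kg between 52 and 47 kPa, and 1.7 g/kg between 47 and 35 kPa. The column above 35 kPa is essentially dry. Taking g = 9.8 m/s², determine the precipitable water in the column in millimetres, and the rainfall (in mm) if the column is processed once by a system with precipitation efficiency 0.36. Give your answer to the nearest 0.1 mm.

PW ≈ 49.9 mm; rainfall ≈ 18.0 mm

Precipitable water is the column-integrated vapour mass per unit area: PW = (1/g) Σ q̄ Δp, with q in kg/kg and Δp in Pa (1 kg/m² of water = 1 mm).
Layer 100.8–90 kPa: Δp = 108 hPa = 10800 Pa, q̄ = 0.017 kg/kg → 0.017 × 10800 / 9.8 = 18.73 mm
Layer 90–61 kPa: Δp = 290 hPa = 29000 Pa, q̄ = 0.008 kg/kg → 0.008 × 29000 / 9.8 = 23.67 mm
Layer 61–52 kPa: Δp = 90 hPa = 9000 Pa, q̄ = 0.0051 kg/kg → 0.0051 × 9000 / 9.8 = 4.68 mm
Layer 52–47 kPa: Δp = 50 hPa = 5000 Pa, q̄ = 0.0014 kg/kg → 0.0014 × 5000 / 9.8 = 0.71 mm
Layer 47–35 kPa: Δp = 120 hPa = 12000 Pa, q̄ = 0.0017 kg/kg → 0.0017 × 12000 / 9.8 = 2.08 mm
PW = 18.73 + 23.67 + 4.68 + 0.71 + 2.08 = 49.87 ≈ 49.9 mm.
Rainfall = ε × PW = 0.36 × 49.9 = 18.0 mm.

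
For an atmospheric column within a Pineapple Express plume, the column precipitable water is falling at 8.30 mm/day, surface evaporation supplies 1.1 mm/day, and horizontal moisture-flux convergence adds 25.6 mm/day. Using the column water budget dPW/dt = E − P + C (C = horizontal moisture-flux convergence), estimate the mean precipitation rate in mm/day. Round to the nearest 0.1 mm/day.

dPW/dt = -8.30 mm/day.
P = E + C − dPW/dt = 1.1 + (25.6) − (-8.30) = 35.0 mm/day.

P ≈ 35.0 mm/day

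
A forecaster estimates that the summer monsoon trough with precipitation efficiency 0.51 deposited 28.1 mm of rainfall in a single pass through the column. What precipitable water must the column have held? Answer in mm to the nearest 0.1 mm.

PW ≈ 55.1 mm

PW = rainfall / ε = 28.1 / 0.51 = 55.1 mm.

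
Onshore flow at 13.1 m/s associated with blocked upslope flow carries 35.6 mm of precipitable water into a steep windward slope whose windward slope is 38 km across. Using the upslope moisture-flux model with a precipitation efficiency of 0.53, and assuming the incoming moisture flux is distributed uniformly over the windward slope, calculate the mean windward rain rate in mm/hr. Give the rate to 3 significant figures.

Incoming column moisture flux per unit ridge length: F = V × PW = 13.1 × 35.6 = 466.36 mm·m/s.
Spread over the 38 km slope with efficiency ε = 0.53: R = ε·F/W = 0.53 × 466.36 / 38000 m = 6.504e-03 mm/s.
R = 6.504e-03 × 3600 = 23.4 mm/hr.

R ≈ 23.4 mm/hr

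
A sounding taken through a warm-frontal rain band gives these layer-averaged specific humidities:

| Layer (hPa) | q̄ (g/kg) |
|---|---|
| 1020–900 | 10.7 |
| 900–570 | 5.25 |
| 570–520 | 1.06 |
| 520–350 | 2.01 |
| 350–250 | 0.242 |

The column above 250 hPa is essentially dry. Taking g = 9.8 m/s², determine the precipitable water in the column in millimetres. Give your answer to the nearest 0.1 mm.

Precipitable water is the column-integrated vapour mass per unit area: PW = (1/g) Σ q̄ Δp, with q in kg/kg and Δp in Pa (1 kg/m² of water = 1 mm).
Layer 1020–900 hPa: Δp = 120 hPa = 12000 Pa, q̄ = 0.0107 kg/kg → 0.0107 × 12000 / 9.8 = 13.10 mm
Layer 900–570 hPa: Δp = 330 hPa = 33000 Pa, q̄ = 0.00525 kg/kg → 0.00525 × 33000 / 9.8 = 17.68 mm
Layer 570–520 hPa: Δp = 50 hPa = 5000 Pa, q̄ = 0.00106 kg/kg → 0.00106 × 5000 / 9.8 = 0.54 mm
Layer 520–350 hPa: Δp = 170 hPa = 17000 Pa, q̄ = 0.00201 kg/kg → 0.00201 × 17000 / 9.8 = 3.49 mm
Layer 350–250 hPa: Δp = 100 hPa = 10000 Pa, q̄ = 0.000242 kg/kg → 0.000242 × 10000 / 9.8 = 0.25 mm
PW = 13.10 + 17.68 + 0.54 + 3.49 + 0.25 = 35.06 ≈ 35.1 mm.

PW ≈ 35.1 mm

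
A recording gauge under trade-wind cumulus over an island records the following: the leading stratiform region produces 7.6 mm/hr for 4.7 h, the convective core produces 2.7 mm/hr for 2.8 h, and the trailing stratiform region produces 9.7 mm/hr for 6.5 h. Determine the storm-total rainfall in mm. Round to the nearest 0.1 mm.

total ≈ 106.3 mm

Total = Σ Rᵢ Δtᵢ = 7.6 × 4.7 + 2.7 × 2.8 + 9.7 × 6.5
      = 35.72 + 7.56 + 63.05 = 106.3 mm.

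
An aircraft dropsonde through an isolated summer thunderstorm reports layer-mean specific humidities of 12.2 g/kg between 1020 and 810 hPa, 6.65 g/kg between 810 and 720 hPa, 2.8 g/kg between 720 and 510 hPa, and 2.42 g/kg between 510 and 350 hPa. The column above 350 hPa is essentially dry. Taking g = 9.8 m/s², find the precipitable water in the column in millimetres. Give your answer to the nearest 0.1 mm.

Precipitable water is the column-integrated vapour mass per unit area: PW = (1/g) Σ q̄ Δp, with q in kg/kg and Δp in Pa (1 kg/m² of water = 1 mm).
Layer 1020–810 hPa: Δp = 210 hPa = 21000 Pa, q̄ = 0.0122 kg/kg → 0.0122 × 21000 / 9.8 = 26.14 mm
Layer 810–720 hPa: Δp = 90 hPa = 9000 Pa, q̄ = 0.00665 kg/kg → 0.00665 × 9000 / 9.8 = 6.11 mm
Layer 720–510 hPa: Δp = 210 hPa = 21000 Pa, q̄ = 0.0028 kg/kg → 0.0028 × 21000 / 9.8 = 6.00 mm
Layer 510–350 hPa: Δp = 160 hPa = 16000 Pa, q̄ = 0.00242 kg/kg → 0.00242 × 16000 / 9.8 = 3.95 mm
PW = 26.14 + 6.11 + 6.00 + 3.95 = 42.20 ≈ 42.2 mm.

PW ≈ 42.2 mm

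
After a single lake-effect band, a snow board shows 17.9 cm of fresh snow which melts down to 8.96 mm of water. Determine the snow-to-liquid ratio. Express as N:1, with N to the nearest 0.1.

ratio ≈ 20.0

Ratio = snow depth / SWE = 179 mm / 8.96 mm = 20.0, i.e. 20.0:1.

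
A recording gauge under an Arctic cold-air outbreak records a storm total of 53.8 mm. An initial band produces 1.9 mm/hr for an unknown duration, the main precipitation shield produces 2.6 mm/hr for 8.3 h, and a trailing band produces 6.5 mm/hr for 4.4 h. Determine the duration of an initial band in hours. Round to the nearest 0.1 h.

duration ≈ 1.9 h

Known phases: 2.6 × 8.3 + 6.5 × 4.4 = 21.58 + 28.6 = 50.18 mm.
Remaining depth = 53.8 − 50.18 = 3.62 mm.
Duration = 3.62 / 1.9 = 1.9 h.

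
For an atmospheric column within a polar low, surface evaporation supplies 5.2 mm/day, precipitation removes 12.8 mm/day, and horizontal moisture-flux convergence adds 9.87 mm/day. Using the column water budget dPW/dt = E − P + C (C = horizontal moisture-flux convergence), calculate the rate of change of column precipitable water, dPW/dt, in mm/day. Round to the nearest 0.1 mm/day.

dPW/dt = E − P + C = 5.2 − 12.8 + (9.87) = 2.3 mm/day.

dPW/dt ≈ 2.3 mm/day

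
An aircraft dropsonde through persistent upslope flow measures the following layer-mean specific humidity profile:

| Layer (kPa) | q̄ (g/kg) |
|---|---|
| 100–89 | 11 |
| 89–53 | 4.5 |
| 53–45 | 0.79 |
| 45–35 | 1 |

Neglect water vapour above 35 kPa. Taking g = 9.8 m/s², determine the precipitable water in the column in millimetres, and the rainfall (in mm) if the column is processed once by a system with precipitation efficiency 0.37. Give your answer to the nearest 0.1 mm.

Precipitable water is the column-integrated vapour mass per unit area: PW = (1/g) Σ q̄ Δp, with q in kg/kg and Δp in Pa (1 kg/m² of water = 1 mm).
Layer 100–89 kPa: Δp = 110 hPa = 11000 Pa, q̄ = 0.011 kg/kg → 0.011 × 11000 / 9.8 = 12.35 mm
Layer 89–53 kPa: Δp = 360 hPa = 36000 Pa, q̄ = 0.0045 kg/kg → 0.0045 × 36000 / 9.8 = 16.53 mm
Layer 53–45 kPa: Δp = 80 hPa = 8000 Pa, q̄ = 0.00079 kg/kg → 0.00079 × 8000 / 9.8 = 0.64 mm
Layer 45–35 kPa: Δp = 100 hPa = 10000 Pa, q̄ = 0.001 kg/kg → 0.001 × 10000 / 9.8 = 1.02 mm
PW = 12.35 + 16.53 + 0.64 + 1.02 = 30.54 ≈ 30.5 mm.
Rainfall = ε × PW = 0.37 × 30.5 = 11.3 mm.

PW ≈ 30.5 mm; rainfall ≈ 11.3 mm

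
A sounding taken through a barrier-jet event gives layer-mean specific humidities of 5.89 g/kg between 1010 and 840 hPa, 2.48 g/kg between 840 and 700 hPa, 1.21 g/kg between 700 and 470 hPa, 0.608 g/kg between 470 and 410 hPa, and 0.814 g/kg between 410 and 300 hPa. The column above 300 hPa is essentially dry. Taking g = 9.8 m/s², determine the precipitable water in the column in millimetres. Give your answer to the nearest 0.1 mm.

PW ≈ 17.9 mm

Precipitable water is the column-integrated vapour mass per unit area: PW = (1/g) Σ q̄ Δp, with q in kg/kg and Δp in Pa (1 kg/m² of water = 1 mm).
Layer 1010–840 hPa: Δp = 170 hPa = 17000 Pa, q̄ = 0.00589 kg/kg → 0.00589 × 17000 / 9.8 = 10.22 mm
Layer 840–700 hPa: Δp = 140 hPa = 14000 Pa, q̄ = 0.00248 kg/kg → 0.00248 × 14000 / 9.8 = 3.54 mm
Layer 700–470 hPa: Δp = 230 hPa = 23000 Pa, q̄ = 0.00121 kg/kg → 0.00121 × 23000 / 9.8 = 2.84 mm
Layer 470–410 hPa: Δp = 60 hPa = 6000 Pa, q̄ = 0.000608 kg/kg → 0.000608 × 6000 / 9.8 = 0.37 mm
Layer 410–300 hPa: Δp = 110 hPa = 11000 Pa, q̄ = 0.000814 kg/kg → 0.000814 × 11000 / 9.8 = 0.91 mm
PW = 10.22 + 3.54 + 2.84 + 0.37 + 0.91 = 17.88 ≈ 17.9 mm.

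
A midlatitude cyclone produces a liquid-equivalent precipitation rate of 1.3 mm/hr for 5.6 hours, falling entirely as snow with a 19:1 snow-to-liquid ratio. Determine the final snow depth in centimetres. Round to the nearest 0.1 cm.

snow depth ≈ 13.8 cm

Liquid-equivalent depth = 1.3 × 5.6 = 7.28 mm.
Snow depth = 7.28 mm × 19 = 138.32 mm = 13.8 cm.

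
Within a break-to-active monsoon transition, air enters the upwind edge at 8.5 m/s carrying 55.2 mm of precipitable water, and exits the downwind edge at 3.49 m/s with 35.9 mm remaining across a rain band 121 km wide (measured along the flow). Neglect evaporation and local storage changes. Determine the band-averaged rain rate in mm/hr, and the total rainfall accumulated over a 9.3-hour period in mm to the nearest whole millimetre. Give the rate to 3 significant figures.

Column moisture flux per unit crosswind length is F = V × PW.
Inflow: F_in = 8.5 × 55.2 = 469.2 mm·m/s
Outflow: F_out = 3.49 × 35.9 = 125.291 mm·m/s
Steady-state rate R = (F_in − F_out)/L = (469.2 − 125.291) / 121000 m = 2.842e-03 mm/s.
R = 2.842e-03 × 3600 = 10.2 mm/hr.
Over 9.3 h: total = 10.2 × 9.3 = 94.86 ≈ 95 mm.

R ≈ 10.2 mm/hr; total ≈ 95 mm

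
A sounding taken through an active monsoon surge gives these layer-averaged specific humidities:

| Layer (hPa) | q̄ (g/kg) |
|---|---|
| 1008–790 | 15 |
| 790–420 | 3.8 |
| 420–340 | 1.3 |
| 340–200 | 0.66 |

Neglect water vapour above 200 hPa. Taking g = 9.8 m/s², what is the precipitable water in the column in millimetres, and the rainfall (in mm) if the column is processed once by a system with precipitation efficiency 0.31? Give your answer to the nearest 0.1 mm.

PW ≈ 49.7 mm; rainfall ≈ 15.4 mm

Precipitable water is the column-integrated vapour mass per unit area: PW = (1/g) Σ q̄ Δp, with q in kg/kg and Δp in Pa (1 kg/m² of water = 1 mm).
Layer 1008–790 hPa: Δp = 218 hPa = 21800 Pa, q̄ = 0.015 kg/kg → 0.015 × 21800 / 9.8 = 33.37 mm
Layer 790–420 hPa: Δp = 370 hPa = 37000 Pa, q̄ = 0.0038 kg/kg → 0.0038 × 37000 / 9.8 = 14.35 mm
Layer 420–340 hPa: Δp = 80 hPa = 8000 Pa, q̄ = 0.0013 kg/kg → 0.0013 × 8000 / 9.8 = 1.06 mm
Layer 340–200 hPa: Δp = 140 hPa = 14000 Pa, q̄ = 0.00066 kg/kg → 0.00066 × 14000 / 9.8 = 0.94 mm
PW = 33.37 + 14.35 + 1.06 + 0.94 = 49.72 ≈ 49.7 mm.
Rainfall = ε × PW = 0.31 × 49.7 = 15.4 mm.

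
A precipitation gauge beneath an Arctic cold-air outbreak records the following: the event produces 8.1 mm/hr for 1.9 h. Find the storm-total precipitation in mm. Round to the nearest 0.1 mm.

Total = Σ Rᵢ Δtᵢ = 8.1 × 1.9
      = 15.39 = 15.4 mm.

total ≈ 15.4 mm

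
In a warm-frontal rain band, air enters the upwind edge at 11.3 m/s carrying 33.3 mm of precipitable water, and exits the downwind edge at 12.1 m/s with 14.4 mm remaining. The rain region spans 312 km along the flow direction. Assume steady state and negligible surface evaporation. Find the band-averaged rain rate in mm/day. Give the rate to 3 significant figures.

Column moisture flux per unit crosswind length is F = V × PW.
Inflow: F_in = 11.3 × 33.3 = 376.29 mm·m/s
Outflow: F_out = 12.1 × 14.4 = 174.24 mm·m/s
Steady-state rate R = (F_in − F_out)/L = (376.29 − 174.24) / 312000 m = 6.476e-04 mm/s.
R = 6.476e-04 × 3600 × 24 = 56.0 mm/day.

R ≈ 56.0 mm/day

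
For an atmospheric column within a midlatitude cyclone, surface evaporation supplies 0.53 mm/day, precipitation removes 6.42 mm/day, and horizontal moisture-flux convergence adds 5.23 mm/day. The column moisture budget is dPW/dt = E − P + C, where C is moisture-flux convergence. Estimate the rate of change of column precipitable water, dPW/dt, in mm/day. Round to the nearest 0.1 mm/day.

dPW/dt = E − P + C = 0.53 − 6.42 + (5.23) = -0.7 mm/day.

dPW/dt ≈ -0.7 mm/day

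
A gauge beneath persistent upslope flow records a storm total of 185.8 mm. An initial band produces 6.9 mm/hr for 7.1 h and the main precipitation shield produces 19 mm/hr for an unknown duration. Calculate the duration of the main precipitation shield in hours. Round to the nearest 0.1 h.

duration ≈ 7.2 h

Known phases: 6.9 × 7.1 = 48.99 mm.
Remaining depth = 185.8 − 48.99 = 136.81 mm.
Duration = 136.81 / 19 = 7.2 h.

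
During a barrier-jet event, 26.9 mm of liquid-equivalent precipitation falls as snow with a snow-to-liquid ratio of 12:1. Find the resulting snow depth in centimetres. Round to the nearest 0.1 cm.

Snow depth = liquid × ratio = 26.9 mm × 12 = 322.8 mm = 32.3 cm.

snow depth ≈ 32.3 cm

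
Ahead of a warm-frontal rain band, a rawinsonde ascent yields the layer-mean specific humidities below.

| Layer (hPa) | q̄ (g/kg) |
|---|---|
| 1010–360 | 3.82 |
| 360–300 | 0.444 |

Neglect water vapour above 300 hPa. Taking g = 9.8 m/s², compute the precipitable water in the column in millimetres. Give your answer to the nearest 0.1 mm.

Precipitable water is the column-integrated vapour mass per unit area: PW = (1/g) Σ q̄ Δp, with q in kg/kg and Δp in Pa (1 kg/m² of water = 1 mm).
Layer 1010–360 hPa: Δp = 650 hPa = 65000 Pa, q̄ = 0.00382 kg/kg → 0.00382 × 65000 / 9.8 = 25.34 mm
Layer 360–300 hPa: Δp = 60 hPa = 6000 Pa, q̄ = 0.000444 kg/kg → 0.000444 × 6000 / 9.8 = 0.27 mm
PW = 25.34 + 0.27 = 25.61 ≈ 25.6 mm.

PW ≈ 25.6 mm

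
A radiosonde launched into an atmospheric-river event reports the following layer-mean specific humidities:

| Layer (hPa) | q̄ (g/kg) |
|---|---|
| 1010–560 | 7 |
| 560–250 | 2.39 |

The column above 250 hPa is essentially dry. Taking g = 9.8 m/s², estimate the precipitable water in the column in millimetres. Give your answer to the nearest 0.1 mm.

PW ≈ 39.7 mm

Precipitable water is the column-integrated vapour mass per unit area: PW = (1/g) Σ q̄ Δp, with q in kg/kg and Δp in Pa (1 kg/m² of water = 1 mm).
Layer 1010–560 hPa: Δp = 450 hPa = 45000 Pa, q̄ = 0.007 kg/kg → 0.007 × 45000 / 9.8 = 32.14 mm
Layer 560–250 hPa: Δp = 310 hPa = 31000 Pa, q̄ = 0.00239 kg/kg → 0.00239 × 31000 / 9.8 = 7.56 mm
PW = 32.14 + 7.56 = 39.70 ≈ 39.7 mm.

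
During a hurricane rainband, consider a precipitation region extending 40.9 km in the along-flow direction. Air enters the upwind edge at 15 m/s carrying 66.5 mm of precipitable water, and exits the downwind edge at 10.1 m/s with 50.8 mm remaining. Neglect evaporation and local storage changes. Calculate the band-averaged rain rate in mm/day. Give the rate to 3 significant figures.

Column moisture flux per unit crosswind length is F = V × PW.
Inflow: F_in = 15 × 66.5 = 997.5 mm·m/s
Outflow: F_out = 10.1 × 50.8 = 513.08 mm·m/s
Steady-state rate R = (F_in − F_out)/L = (997.5 − 513.08) / 40900 m = 1.184e-02 mm/s.
R = 1.184e-02 × 3600 × 24 = 1020 mm/day.

R ≈ 1020 mm/day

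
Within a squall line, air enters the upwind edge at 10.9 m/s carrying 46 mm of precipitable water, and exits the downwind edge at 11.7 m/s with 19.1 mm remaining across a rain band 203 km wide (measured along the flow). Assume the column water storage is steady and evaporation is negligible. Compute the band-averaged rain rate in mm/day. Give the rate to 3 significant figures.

R ≈ 118 mm/day

Column moisture flux per unit crosswind length is F = V × PW.
Inflow: F_in = 10.9 × 46 = 501.4 mm·m/s
Outflow: F_out = 11.7 × 19.1 = 223.47 mm·m/s
Steady-state rate R = (F_in − F_out)/L = (501.4 − 223.47) / 203000 m = 1.369e-03 mm/s.
R = 1.369e-03 × 3600 × 24 = 118 mm/day.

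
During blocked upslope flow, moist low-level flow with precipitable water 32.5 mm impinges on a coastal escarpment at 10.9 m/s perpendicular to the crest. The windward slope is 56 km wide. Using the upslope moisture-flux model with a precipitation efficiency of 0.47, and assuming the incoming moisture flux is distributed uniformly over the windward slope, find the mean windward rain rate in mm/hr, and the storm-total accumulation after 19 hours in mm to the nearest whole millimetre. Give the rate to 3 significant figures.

R ≈ 10.7 mm/hr; total ≈ 203 mm

Incoming column moisture flux per unit ridge length: F = V × PW = 10.9 × 32.5 = 354.25 mm·m/s.
Spread over the 56 km slope with efficiency ε = 0.47: R = ε·F/W = 0.47 × 354.25 / 56000 m = 2.973e-03 mm/s.
R = 2.973e-03 × 3600 = 10.7 mm/hr.
Over 19 h: total = 10.7 × 19 = 203.3 ≈ 203 mm.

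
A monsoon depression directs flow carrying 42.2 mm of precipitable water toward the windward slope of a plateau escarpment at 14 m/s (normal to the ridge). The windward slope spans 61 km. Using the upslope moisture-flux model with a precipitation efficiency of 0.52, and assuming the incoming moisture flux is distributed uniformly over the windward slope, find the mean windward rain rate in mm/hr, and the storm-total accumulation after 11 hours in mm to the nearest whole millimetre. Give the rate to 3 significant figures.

Incoming column moisture flux per unit ridge length: F = V × PW = 14 × 42.2 = 590.8 mm·m/s.
Spread over the 61 km slope with efficiency ε = 0.52: R = ε·F/W = 0.52 × 590.8 / 61000 m = 5.036e-03 mm/s.
R = 5.036e-03 × 3600 = 18.1 mm/hr.
Over 11 h: total = 18.1 × 11 = 199.1 ≈ 199 mm.

R ≈ 18.1 mm/hr; total ≈ 199 mm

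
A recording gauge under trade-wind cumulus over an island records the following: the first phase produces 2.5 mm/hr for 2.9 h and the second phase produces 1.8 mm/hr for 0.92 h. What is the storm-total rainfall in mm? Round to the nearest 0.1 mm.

Total = Σ Rᵢ Δtᵢ = 2.5 × 2.9 + 1.8 × 0.92
      = 7.25 + 1.656 = 8.9 mm.

total ≈ 8.9 mm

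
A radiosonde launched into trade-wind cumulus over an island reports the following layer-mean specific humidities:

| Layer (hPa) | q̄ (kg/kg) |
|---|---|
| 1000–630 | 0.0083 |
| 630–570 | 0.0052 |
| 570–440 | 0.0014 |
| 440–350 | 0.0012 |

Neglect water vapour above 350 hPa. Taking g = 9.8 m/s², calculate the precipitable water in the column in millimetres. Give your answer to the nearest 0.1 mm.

PW ≈ 37.5 mm

Precipitable water is the column-integrated vapour mass per unit area: PW = (1/g) Σ q̄ Δp, with q in kg/kg and Δp in Pa (1 kg/m² of water = 1 mm).
Layer 1000–630 hPa: Δp = 370 hPa = 37000 Pa, q̄ = 0.0083 kg/kg → 0.0083 × 37000 / 9.8 = 31.34 mm
Layer 630–570 hPa: Δp = 60 hPa = 6000 Pa, q̄ = 0.0052 kg/kg → 0.0052 × 6000 / 9.8 = 3.18 mm
Layer 570–440 hPa: Δp = 130 hPa = 13000 Pa, q̄ = 0.0014 kg/kg → 0.0014 × 13000 / 9.8 = 1.86 mm
Layer 440–350 hPa: Δp = 90 hPa = 9000 Pa, q̄ = 0.0012 kg/kg → 0.0012 × 9000 / 9.8 = 1.10 mm
PW = 31.34 + 3.18 + 1.86 + 1.10 = 37.48 ≈ 37.5 mm.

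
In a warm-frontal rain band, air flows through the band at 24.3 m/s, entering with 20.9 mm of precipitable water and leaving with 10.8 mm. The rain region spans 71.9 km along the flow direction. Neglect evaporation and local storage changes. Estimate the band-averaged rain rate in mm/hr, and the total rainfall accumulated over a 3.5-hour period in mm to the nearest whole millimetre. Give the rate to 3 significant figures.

R ≈ 12.3 mm/hr; total ≈ 43 mm

Column moisture flux per unit crosswind length is F = V × PW.
Inflow: F_in = 24.3 × 20.9 = 507.87 mm·m/s
Outflow: F_out = 24.3 × 10.8 = 262.44 mm·m/s
Steady-state rate R = (F_in − F_out)/L = (507.87 − 262.44) / 71900 m = 3.413e-03 mm/s.
R = 3.413e-03 × 3600 = 12.3 mm/hr.
Over 3.5 h: total = 12.3 × 3.5 = 43.05 ≈ 43 mm.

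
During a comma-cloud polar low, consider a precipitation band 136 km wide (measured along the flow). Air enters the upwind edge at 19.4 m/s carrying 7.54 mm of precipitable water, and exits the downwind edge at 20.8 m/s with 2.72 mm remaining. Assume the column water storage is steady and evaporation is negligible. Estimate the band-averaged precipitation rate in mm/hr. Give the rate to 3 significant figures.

Column moisture flux per unit crosswind length is F = V × PW.
Inflow: F_in = 19.4 × 7.54 = 146.276 mm·m/s
Outflow: F_out = 20.8 × 2.72 = 56.576 mm·m/s
Steady-state rate R = (F_in − F_out)/L = (146.276 − 56.576) / 136000 m = 6.596e-04 mm/s.
R = 6.596e-04 × 3600 = 2.37 mm/hr.

R ≈ 2.37 mm/hr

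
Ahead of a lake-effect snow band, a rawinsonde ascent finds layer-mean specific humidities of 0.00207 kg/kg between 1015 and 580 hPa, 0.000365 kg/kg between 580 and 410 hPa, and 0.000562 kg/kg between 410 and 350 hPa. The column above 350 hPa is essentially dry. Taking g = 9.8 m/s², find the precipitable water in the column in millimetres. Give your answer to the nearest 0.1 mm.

PW ≈ 10.2 mm

Precipitable water is the column-integrated vapour mass per unit area: PW = (1/g) Σ q̄ Δp, with q in kg/kg and Δp in Pa (1 kg/m² of water = 1 mm).
Layer 1015–580 hPa: Δp = 435 hPa = 43500 Pa, q̄ = 0.00207 kg/kg → 0.00207 × 43500 / 9.8 = 9.19 mm
Layer 580–410 hPa: Δp = 170 hPa = 17000 Pa, q̄ = 0.000365 kg/kg → 0.000365 × 17000 / 9.8 = 0.63 mm
Layer 410–350 hPa: Δp = 60 hPa = 6000 Pa, q̄ = 0.000562 kg/kg → 0.000562 × 6000 / 9.8 = 0.34 mm
PW = 9.19 + 0.63 + 0.34 = 10.16 ≈ 10.2 mm.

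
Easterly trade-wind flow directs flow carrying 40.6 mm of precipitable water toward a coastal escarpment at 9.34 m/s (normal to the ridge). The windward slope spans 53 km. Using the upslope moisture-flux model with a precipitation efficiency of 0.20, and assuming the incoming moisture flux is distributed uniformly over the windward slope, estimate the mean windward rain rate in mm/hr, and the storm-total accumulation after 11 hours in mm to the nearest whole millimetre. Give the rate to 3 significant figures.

Incoming column moisture flux per unit ridge length: F = V × PW = 9.34 × 40.6 = 379.204 mm·m/s.
Spread over the 53 km slope with efficiency ε = 0.20: R = ε·F/W = 0.20 × 379.204 / 53000 m = 1.431e-03 mm/s.
R = 1.431e-03 × 3600 = 5.15 mm/hr.
Over 11 h: total = 5.15 × 11 = 56.65 ≈ 57 mm.

R ≈ 5.15 mm/hr; total ≈ 57 mm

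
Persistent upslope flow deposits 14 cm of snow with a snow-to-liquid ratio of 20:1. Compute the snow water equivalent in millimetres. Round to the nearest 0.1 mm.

SWE ≈ 7.0 mm

SWE = snow depth / ratio = 14 cm / 20 = 0.700 cm = 7.0 mm.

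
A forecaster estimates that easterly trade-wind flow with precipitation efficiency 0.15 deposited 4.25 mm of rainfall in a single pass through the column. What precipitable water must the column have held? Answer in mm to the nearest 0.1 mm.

PW = rainfall / ε = 4.25 / 0.15 = 28.3 mm.

PW ≈ 28.3 mm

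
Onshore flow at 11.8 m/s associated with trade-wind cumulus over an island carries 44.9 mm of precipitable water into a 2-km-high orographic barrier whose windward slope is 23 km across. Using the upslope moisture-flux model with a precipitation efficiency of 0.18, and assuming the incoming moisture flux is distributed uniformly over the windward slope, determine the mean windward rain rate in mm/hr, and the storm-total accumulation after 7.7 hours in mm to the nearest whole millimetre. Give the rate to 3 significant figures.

R ≈ 14.9 mm/hr; total ≈ 115 mm

Incoming column moisture flux per unit ridge length: F = V × PW = 11.8 × 44.9 = 529.82 mm·m/s.
Spread over the 23 km slope with efficiency ε = 0.18: R = ε·F/W = 0.18 × 529.82 / 23000 m = 4.146e-03 mm/s.
R = 4.146e-03 × 3600 = 14.9 mm/hr.
Over 7.7 h: total = 14.9 × 7.7 = 114.73 ≈ 115 mm.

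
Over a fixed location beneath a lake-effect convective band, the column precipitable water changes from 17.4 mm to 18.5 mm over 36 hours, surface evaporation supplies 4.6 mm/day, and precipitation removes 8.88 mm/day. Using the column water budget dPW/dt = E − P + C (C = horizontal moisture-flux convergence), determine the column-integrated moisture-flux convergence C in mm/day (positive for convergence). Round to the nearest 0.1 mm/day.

C ≈ 5.0 mm/day

dPW/dt = (18.5 − 17.4) mm / (36/24 day) = +0.733 mm/day.
C = dPW/dt − E + P = (+0.733) − 4.6 + 8.88 = 5.0 mm/day.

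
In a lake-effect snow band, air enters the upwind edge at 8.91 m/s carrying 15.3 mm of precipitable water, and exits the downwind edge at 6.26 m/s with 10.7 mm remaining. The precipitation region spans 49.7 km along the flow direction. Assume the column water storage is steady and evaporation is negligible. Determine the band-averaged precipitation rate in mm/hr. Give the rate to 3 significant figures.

Column moisture flux per unit crosswind length is F = V × PW.
Inflow: F_in = 8.91 × 15.3 = 136.323 mm·m/s
Outflow: F_out = 6.26 × 10.7 = 66.982 mm·m/s
Steady-state rate R = (F_in − F_out)/L = (136.323 − 66.982) / 49700 m = 1.395e-03 mm/s.
R = 1.395e-03 × 3600 = 5.02 mm/hr.

R ≈ 5.02 mm/hr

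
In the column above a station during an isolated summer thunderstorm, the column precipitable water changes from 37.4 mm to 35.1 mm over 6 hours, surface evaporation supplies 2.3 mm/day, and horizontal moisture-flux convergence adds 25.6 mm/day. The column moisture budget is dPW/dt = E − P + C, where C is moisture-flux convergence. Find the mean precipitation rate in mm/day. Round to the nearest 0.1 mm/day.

P ≈ 37.1 mm/day

dPW/dt = (35.1 − 37.4) mm / (6/24 day) = -9.200 mm/day.
P = E + C − dPW/dt = 2.3 + (25.6) − (-9.200) = 37.1 mm/day.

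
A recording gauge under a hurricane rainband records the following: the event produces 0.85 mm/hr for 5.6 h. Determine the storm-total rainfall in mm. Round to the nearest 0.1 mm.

total ≈ 4.8 mm

Total = Σ Rᵢ Δtᵢ = 0.85 × 5.6
      = 4.76 = 4.8 mm.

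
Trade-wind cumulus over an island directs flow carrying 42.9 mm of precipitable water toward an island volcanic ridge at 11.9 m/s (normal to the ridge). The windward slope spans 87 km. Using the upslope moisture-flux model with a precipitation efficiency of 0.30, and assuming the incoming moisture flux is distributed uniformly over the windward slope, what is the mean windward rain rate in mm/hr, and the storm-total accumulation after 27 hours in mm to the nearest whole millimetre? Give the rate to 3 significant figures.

Incoming column moisture flux per unit ridge length: F = V × PW = 11.9 × 42.9 = 510.51 mm·m/s.
Spread over the 87 km slope with efficiency ε = 0.30: R = ε·F/W = 0.30 × 510.51 / 87000 m = 1.760e-03 mm/s.
R = 1.760e-03 × 3600 = 6.34 mm/hr.
Over 27 h: total = 6.34 × 27 = 171.18 ≈ 171 mm.

R ≈ 6.34 mm/hr; total ≈ 171 mm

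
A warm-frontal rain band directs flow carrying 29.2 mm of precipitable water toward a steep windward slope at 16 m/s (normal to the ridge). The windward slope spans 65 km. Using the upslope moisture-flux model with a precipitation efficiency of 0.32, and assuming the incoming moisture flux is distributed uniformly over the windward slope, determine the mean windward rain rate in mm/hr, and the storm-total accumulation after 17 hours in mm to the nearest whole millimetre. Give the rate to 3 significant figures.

Incoming column moisture flux per unit ridge length: F = V × PW = 16 × 29.2 = 467.2 mm·m/s.
Spread over the 65 km slope with efficiency ε = 0.32: R = ε·F/W = 0.32 × 467.2 / 65000 m = 2.300e-03 mm/s.
R = 2.300e-03 × 3600 = 8.28 mm/hr.
Over 17 h: total = 8.28 × 17 = 140.76 ≈ 141 mm.

R ≈ 8.28 mm/hr; total ≈ 141 mm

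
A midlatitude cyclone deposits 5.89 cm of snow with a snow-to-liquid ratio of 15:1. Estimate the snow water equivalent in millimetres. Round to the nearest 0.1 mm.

SWE ≈ 3.9 mm

SWE = snow depth / ratio = 5.89 cm / 15 = 0.393 cm = 3.9 mm.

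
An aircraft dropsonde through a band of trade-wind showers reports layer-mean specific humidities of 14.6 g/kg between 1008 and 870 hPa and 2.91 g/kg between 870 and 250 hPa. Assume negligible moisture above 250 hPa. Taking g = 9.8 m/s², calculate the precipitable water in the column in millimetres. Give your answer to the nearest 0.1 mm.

PW ≈ 39.0 mm

Precipitable water is the column-integrated vapour mass per unit area: PW = (1/g) Σ q̄ Δp, with q in kg/kg and Δp in Pa (1 kg/m² of water = 1 mm).
Layer 1008–870 hPa: Δp = 138 hPa = 13800 Pa, q̄ = 0.0146 kg/kg → 0.0146 × 13800 / 9.8 = 20.56 mm
Layer 870–250 hPa: Δp = 620 hPa = 62000 Pa, q̄ = 0.00291 kg/kg → 0.00291 × 62000 / 9.8 = 18.41 mm
PW = 20.56 + 18.41 = 38.97 ≈ 39.0 mm.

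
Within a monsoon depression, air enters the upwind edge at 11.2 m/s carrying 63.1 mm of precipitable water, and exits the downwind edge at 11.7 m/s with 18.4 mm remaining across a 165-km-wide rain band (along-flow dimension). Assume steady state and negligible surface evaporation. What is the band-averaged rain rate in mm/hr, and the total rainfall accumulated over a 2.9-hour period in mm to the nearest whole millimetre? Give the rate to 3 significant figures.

Column moisture flux per unit crosswind length is F = V × PW.
Inflow: F_in = 11.2 × 63.1 = 706.72 mm·m/s
Outflow: F_out = 11.7 × 18.4 = 215.28 mm·m/s
Steady-state rate R = (F_in − F_out)/L = (706.72 − 215.28) / 165000 m = 2.978e-03 mm/s.
R = 2.978e-03 × 3600 = 10.7 mm/hr.
Over 2.9 h: total = 10.7 × 2.9 = 31.03 ≈ 31 mm.

R ≈ 10.7 mm/hr; total ≈ 31 mm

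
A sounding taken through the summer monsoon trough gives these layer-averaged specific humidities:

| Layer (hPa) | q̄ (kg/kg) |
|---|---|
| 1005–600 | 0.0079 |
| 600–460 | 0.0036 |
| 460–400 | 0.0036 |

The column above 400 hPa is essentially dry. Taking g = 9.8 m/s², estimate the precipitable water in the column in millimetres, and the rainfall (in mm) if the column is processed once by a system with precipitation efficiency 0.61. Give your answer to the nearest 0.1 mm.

Precipitable water is the column-integrated vapour mass per unit area: PW = (1/g) Σ q̄ Δp, with q in kg/kg and Δp in Pa (1 kg/m² of water = 1 mm).
Layer 1005–600 hPa: Δp = 405 hPa = 40500 Pa, q̄ = 0.0079 kg/kg → 0.0079 × 40500 / 9.8 = 32.65 mm
Layer 600–460 hPa: Δp = 140 hPa = 14000 Pa, q̄ = 0.0036 kg/kg → 0.0036 × 14000 / 9.8 = 5.14 mm
Layer 460–400 hPa: Δp = 60 hPa = 6000 Pa, q̄ = 0.0036 kg/kg → 0.0036 × 6000 / 9.8 = 2.20 mm
PW = 32.65 + 5.14 + 2.20 = 39.99 ≈ 40.0 mm.
Rainfall = ε × PW = 0.61 × 40.0 = 24.4 mm.

PW ≈ 40.0 mm; rainfall ≈ 24.4 mm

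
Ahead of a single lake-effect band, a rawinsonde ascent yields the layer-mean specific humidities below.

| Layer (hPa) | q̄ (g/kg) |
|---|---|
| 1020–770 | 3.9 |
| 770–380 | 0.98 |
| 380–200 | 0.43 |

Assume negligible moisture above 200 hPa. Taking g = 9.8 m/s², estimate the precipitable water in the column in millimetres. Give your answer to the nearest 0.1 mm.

PW ≈ 14.6 mm

Precipitable water is the column-integrated vapour mass per unit area: PW = (1/g) Σ q̄ Δp, with q in kg/kg and Δp in Pa (1 kg/m² of water = 1 mm).
Layer 1020–770 hPa: Δp = 250 hPa = 25000 Pa, q̄ = 0.0039 kg/kg → 0.0039 × 25000 / 9.8 = 9.95 mm
Layer 770–380 hPa: Δp = 390 hPa = 39000 Pa, q̄ = 0.00098 kg/kg → 0.00098 × 39000 / 9.8 = 3.90 mm
Layer 380–200 hPa: Δp = 180 hPa = 18000 Pa, q̄ = 0.00043 kg/kg → 0.00043 × 18000 / 9.8 = 0.79 mm
PW = 9.95 + 3.90 + 0.79 = 14.64 ≈ 14.6 mm.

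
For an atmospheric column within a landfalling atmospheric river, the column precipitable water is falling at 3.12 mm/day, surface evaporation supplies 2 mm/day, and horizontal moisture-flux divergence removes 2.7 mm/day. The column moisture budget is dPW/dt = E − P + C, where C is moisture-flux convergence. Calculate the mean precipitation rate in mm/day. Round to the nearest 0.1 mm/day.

P ≈ 2.4 mm/day

dPW/dt = -3.12 mm/day.
P = E + C − dPW/dt = 2 + (-2.7) − (-3.12) = 2.4 mm/day.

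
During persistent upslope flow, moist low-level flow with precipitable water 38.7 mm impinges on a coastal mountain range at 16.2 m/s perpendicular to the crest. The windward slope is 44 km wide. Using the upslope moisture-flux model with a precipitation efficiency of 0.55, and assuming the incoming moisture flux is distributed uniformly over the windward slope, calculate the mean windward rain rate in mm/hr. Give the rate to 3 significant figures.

Incoming column moisture flux per unit ridge length: F = V × PW = 16.2 × 38.7 = 626.94 mm·m/s.
Spread over the 44 km slope with efficiency ε = 0.55: R = ε·F/W = 0.55 × 626.94 / 44000 m = 7.837e-03 mm/s.
R = 7.837e-03 × 3600 = 28.2 mm/hr.

R ≈ 28.2 mm/hr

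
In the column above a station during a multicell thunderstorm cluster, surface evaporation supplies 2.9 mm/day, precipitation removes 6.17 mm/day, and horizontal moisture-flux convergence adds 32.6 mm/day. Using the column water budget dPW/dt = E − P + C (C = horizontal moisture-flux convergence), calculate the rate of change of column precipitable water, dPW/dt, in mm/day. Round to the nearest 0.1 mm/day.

dPW/dt ≈ 29.3 mm/day

dPW/dt = E − P + C = 2.9 − 6.17 + (32.6) = 29.3 mm/day.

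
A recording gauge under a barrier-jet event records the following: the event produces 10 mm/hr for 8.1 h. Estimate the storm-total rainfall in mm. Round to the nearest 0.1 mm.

total ≈ 81.0 mm

Total = Σ Rᵢ Δtᵢ = 10 × 8.1
      = 81 = 81.0 mm.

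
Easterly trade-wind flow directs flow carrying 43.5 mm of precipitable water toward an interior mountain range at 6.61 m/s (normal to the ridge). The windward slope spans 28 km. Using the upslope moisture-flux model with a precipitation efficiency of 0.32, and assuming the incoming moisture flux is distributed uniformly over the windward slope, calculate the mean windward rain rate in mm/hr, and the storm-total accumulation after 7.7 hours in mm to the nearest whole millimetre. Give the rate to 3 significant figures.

Incoming column moisture flux per unit ridge length: F = V × PW = 6.61 × 43.5 = 287.535 mm·m/s.
Spread over the 28 km slope with efficiency ε = 0.32: R = ε·F/W = 0.32 × 287.535 / 28000 m = 3.286e-03 mm/s.
R = 3.286e-03 × 3600 = 11.8 mm/hr.
Over 7.7 h: total = 11.8 × 7.7 = 90.86 ≈ 91 mm.

R ≈ 11.8 mm/hr; total ≈ 91 mm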